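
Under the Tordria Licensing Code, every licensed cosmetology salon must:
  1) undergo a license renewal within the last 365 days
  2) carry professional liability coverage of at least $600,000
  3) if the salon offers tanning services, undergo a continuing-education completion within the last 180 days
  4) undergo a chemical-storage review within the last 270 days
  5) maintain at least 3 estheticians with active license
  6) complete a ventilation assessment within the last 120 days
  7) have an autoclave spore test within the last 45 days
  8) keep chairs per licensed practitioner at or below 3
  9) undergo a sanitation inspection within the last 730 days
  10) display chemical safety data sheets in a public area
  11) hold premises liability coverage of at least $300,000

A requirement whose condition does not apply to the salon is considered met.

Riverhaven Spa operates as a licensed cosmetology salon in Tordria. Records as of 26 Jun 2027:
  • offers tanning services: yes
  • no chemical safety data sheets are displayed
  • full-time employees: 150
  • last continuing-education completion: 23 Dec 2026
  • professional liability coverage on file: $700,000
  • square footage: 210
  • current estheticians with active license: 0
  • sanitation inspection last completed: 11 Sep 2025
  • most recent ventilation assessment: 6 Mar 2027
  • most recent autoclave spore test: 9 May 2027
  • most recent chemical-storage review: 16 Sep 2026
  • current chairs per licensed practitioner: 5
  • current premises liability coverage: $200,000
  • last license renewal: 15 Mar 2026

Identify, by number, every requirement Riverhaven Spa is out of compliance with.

1, 3, 4, 5, 7, 8, 10, 11

1. license renewal 468 days ago vs limit 365 → not met
2. professional liability coverage $700,000 ≥ $600,000 → met
3. condition 'offers tanning services' holds; continuing-education completion 185 days ago vs limit 180 → not met
4. chemical-storage review 283 days ago vs limit 270 → not met
5. estheticians with active license 0 < 3 → not met
6. ventilation assessment 112 days ago vs limit 120 → met
7. autoclave spore test 48 days ago vs limit 45 → not met
8. chairs per licensed practitioner 5 > 3 → not met
9. sanitation inspection 653 days ago vs limit 730 → met
10. chemical safety data sheets absent → not met
11. premises liability coverage $200,000 < $300,000 → not met
Not met: 1, 3, 4, 5, 7, 8, 10, 11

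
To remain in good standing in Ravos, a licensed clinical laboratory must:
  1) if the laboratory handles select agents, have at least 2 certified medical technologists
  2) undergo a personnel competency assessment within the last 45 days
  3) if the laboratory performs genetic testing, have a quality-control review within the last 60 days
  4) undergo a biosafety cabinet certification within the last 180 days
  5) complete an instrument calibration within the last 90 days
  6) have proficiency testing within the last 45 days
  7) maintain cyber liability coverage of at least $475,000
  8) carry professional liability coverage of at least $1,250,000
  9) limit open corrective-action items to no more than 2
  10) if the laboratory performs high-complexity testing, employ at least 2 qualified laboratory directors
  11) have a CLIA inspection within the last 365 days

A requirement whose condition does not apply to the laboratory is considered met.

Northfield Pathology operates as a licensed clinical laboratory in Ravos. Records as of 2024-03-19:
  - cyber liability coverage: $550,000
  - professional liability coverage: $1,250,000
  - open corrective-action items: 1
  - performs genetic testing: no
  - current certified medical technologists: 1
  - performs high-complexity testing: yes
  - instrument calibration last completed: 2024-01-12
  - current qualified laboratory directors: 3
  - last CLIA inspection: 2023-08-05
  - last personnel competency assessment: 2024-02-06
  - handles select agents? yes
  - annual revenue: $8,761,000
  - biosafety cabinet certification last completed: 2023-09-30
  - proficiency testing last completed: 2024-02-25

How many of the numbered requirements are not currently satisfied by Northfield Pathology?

1

1. condition 'handles select agents' holds; certified medical technologists 1 < 2 → not met
2. personnel competency assessment 42 days ago vs limit 45 → met
3. condition 'performs genetic testing' does not hold → requirement n/a → met
4. biosafety cabinet certification 171 days ago vs limit 180 → met
5. instrument calibration 67 days ago vs limit 90 → met
6. proficiency testing 23 days ago vs limit 45 → met
7. cyber liability coverage $550,000 ≥ $475,000 → met
8. professional liability coverage $1,250,000 ≥ $1,250,000 → met
9. open corrective-action items 1 ≤ 2 → met
10. condition 'performs high-complexity testing' holds; qualified laboratory directors 3 ≥ 2 → met
11. CLIA inspection 227 days ago vs limit 365 → met
Not met: 1 of 11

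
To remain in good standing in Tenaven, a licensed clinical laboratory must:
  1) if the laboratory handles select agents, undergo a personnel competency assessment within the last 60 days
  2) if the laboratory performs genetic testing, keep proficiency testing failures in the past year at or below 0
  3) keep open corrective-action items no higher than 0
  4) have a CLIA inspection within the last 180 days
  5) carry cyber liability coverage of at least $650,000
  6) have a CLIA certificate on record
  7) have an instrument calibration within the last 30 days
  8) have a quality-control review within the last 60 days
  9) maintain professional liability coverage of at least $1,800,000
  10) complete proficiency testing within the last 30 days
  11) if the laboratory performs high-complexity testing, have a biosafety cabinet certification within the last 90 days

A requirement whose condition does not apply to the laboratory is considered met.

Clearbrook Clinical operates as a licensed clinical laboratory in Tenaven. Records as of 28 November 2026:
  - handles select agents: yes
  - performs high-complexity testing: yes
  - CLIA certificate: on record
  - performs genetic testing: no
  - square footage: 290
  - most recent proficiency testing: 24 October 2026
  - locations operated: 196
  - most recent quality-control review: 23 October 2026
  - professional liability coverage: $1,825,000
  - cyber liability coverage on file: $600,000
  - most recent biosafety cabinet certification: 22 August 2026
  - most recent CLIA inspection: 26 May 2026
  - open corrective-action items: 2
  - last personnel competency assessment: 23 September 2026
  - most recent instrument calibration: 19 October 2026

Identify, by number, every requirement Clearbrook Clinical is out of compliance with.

1. condition 'handles select agents' holds; personnel competency assessment 66 days ago vs limit 60 → not met
2. condition 'performs genetic testing' does not hold → requirement n/a → met
3. open corrective-action items 2 > 0 → not met
4. CLIA inspection 186 days ago vs limit 180 → not met
5. cyber liability coverage $600,000 < $650,000 → not met
6. CLIA certificate present → met
7. instrument calibration 40 days ago vs limit 30 → not met
8. quality-control review 36 days ago vs limit 60 → met
9. professional liability coverage $1,825,000 ≥ $1,800,000 → met
10. proficiency testing 35 days ago vs limit 30 → not met
11. condition 'performs high-complexity testing' holds; biosafety cabinet certification 98 days ago vs limit 90 → not met
Not met: 1, 3, 4, 5, 7, 10, 11

1, 3, 4, 5, 7, 10, 11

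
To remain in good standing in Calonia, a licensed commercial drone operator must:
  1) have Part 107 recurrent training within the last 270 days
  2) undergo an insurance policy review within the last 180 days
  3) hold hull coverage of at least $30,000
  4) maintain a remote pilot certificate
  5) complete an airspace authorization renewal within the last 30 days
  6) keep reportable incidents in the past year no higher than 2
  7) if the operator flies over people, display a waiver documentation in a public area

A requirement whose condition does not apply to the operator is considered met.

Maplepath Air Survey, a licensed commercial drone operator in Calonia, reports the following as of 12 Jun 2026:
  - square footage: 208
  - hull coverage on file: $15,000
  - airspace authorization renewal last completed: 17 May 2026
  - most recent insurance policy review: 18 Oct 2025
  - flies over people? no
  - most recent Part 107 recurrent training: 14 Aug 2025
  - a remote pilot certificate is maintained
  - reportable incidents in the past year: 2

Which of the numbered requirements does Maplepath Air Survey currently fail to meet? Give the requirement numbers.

1, 2, 3

1. Part 107 recurrent training 302 days ago vs limit 270 → not met
2. insurance policy review 237 days ago vs limit 180 → not met
3. hull coverage $15,000 < $30,000 → not met
4. remote pilot certificate present → met
5. airspace authorization renewal 26 days ago vs limit 30 → met
6. reportable incidents in the past year 2 ≤ 2 → met
7. condition 'flies over people' does not hold → requirement n/a → met
Not met: 1, 2, 3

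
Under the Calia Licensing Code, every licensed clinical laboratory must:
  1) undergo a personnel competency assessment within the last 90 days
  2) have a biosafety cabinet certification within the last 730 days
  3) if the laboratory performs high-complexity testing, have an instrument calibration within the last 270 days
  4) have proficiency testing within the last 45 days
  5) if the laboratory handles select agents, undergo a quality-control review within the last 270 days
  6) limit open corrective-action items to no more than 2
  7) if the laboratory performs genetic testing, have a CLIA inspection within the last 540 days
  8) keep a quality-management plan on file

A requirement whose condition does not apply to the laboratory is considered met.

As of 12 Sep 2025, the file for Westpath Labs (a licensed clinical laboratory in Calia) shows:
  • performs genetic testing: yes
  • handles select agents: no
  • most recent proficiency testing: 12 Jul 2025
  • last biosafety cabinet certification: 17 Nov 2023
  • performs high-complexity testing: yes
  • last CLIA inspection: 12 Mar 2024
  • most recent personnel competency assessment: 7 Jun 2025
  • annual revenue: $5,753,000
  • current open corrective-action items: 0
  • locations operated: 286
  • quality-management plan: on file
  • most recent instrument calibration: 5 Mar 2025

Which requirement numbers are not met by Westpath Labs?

1, 4, 7

1. personnel competency assessment 97 days ago vs limit 90 → not met
2. biosafety cabinet certification 665 days ago vs limit 730 → met
3. condition 'performs high-complexity testing' holds; instrument calibration 191 days ago vs limit 270 → met
4. proficiency testing 62 days ago vs limit 45 → not met
5. condition 'handles select agents' does not hold → requirement n/a → met
6. open corrective-action items 0 ≤ 2 → met
7. condition 'performs genetic testing' holds; CLIA inspection 549 days ago vs limit 540 → not met
8. quality-management plan present → met
Not met: 1, 4, 7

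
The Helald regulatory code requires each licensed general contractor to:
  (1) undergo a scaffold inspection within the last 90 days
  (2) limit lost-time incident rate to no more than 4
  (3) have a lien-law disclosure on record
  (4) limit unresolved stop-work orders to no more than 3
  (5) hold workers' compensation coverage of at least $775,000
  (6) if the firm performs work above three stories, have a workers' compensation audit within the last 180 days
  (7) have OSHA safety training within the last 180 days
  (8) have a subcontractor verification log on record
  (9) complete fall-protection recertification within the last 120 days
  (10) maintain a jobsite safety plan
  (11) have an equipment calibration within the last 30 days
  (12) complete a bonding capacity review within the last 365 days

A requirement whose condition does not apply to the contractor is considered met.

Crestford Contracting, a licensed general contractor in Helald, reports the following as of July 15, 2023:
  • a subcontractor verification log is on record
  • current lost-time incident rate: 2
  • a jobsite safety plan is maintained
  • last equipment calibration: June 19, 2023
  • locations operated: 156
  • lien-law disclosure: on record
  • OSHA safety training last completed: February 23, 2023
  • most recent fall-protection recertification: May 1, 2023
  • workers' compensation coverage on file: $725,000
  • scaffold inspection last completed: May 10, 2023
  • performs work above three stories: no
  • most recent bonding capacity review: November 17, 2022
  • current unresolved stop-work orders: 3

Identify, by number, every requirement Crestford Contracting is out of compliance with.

1. scaffold inspection 66 days ago vs limit 90 → met
2. lost-time incident rate 2 ≤ 4 → met
3. lien-law disclosure present → met
4. unresolved stop-work orders 3 ≤ 3 → met
5. workers' compensation coverage $725,000 < $775,000 → not met
6. condition 'performs work above three stories' does not hold → requirement n/a → met
7. OSHA safety training 142 days ago vs limit 180 → met
8. subcontractor verification log present → met
9. fall-protection recertification 75 days ago vs limit 120 → met
10. jobsite safety plan present → met
11. equipment calibration 26 days ago vs limit 30 → met
12. bonding capacity review 240 days ago vs limit 365 → met
Not met: 5

5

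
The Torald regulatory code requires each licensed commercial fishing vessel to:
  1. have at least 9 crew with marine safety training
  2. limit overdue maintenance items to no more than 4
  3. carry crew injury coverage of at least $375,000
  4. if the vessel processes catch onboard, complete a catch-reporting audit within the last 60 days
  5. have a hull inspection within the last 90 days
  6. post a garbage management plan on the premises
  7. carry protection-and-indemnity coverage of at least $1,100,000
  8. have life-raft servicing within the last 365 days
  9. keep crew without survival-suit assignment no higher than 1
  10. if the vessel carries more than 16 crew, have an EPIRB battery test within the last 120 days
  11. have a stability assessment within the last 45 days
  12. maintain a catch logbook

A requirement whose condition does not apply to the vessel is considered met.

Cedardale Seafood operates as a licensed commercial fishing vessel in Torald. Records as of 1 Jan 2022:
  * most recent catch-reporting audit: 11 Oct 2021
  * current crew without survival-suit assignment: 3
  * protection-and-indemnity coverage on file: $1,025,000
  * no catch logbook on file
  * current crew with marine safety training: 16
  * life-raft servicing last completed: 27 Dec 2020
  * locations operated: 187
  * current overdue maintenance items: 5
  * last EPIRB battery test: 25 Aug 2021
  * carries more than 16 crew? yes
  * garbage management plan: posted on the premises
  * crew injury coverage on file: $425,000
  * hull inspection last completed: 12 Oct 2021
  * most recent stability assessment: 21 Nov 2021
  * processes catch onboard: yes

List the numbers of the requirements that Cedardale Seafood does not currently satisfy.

1. crew with marine safety training 16 ≥ 9 → met
2. overdue maintenance items 5 > 4 → not met
3. crew injury coverage $425,000 ≥ $375,000 → met
4. condition 'processes catch onboard' holds; catch-reporting audit 82 days ago vs limit 60 → not met
5. hull inspection 81 days ago vs limit 90 → met
6. garbage management plan present → met
7. protection-and-indemnity coverage $1,025,000 < $1,100,000 → not met
8. life-raft servicing 370 days ago vs limit 365 → not met
9. crew without survival-suit assignment 3 > 1 → not met
10. condition 'carries more than 16 crew' holds; EPIRB battery test 129 days ago vs limit 120 → not met
11. stability assessment 41 days ago vs limit 45 → met
12. catch logbook absent → not met
Not met: 2, 4, 7, 8, 9, 10, 12

2, 4, 7, 8, 9, 10, 12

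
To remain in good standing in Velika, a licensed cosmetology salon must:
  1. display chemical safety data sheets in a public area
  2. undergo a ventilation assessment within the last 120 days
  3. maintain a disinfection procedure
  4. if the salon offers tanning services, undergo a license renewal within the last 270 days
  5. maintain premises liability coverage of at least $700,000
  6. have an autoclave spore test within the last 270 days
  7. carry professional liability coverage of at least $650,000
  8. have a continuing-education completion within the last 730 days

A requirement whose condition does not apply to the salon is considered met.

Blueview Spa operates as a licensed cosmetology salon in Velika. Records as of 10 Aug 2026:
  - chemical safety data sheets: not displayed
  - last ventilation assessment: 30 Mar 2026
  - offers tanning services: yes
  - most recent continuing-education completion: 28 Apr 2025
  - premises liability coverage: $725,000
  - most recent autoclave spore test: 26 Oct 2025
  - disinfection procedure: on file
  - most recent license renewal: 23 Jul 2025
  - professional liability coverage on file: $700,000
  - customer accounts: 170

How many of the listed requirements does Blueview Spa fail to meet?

4

1. chemical safety data sheets absent → not met
2. ventilation assessment 133 days ago vs limit 120 → not met
3. disinfection procedure present → met
4. condition 'offers tanning services' holds; license renewal 383 days ago vs limit 270 → not met
5. premises liability coverage $725,000 ≥ $700,000 → met
6. autoclave spore test 288 days ago vs limit 270 → not met
7. professional liability coverage $700,000 ≥ $650,000 → met
8. continuing-education completion 469 days ago vs limit 730 → met
Not met: 4 of 8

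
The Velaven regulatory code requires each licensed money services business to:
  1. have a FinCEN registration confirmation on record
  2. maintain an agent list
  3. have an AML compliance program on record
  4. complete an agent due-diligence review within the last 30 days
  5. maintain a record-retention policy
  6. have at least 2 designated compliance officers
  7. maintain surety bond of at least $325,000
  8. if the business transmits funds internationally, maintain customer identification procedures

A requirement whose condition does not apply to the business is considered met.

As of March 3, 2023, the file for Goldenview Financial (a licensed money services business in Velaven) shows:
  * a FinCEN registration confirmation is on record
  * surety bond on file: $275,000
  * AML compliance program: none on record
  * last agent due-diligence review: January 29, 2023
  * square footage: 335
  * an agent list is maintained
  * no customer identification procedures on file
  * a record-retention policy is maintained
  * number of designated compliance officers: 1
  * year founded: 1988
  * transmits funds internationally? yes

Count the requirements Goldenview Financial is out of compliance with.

5

1. FinCEN registration confirmation present → met
2. agent list present → met
3. AML compliance program absent → not met
4. agent due-diligence review 33 days ago vs limit 30 → not met
5. record-retention policy present → met
6. designated compliance officers 1 < 2 → not met
7. surety bond $275,000 < $325,000 → not met
8. condition 'transmits funds internationally' holds; customer identification procedures absent → not met
Not met: 5 of 8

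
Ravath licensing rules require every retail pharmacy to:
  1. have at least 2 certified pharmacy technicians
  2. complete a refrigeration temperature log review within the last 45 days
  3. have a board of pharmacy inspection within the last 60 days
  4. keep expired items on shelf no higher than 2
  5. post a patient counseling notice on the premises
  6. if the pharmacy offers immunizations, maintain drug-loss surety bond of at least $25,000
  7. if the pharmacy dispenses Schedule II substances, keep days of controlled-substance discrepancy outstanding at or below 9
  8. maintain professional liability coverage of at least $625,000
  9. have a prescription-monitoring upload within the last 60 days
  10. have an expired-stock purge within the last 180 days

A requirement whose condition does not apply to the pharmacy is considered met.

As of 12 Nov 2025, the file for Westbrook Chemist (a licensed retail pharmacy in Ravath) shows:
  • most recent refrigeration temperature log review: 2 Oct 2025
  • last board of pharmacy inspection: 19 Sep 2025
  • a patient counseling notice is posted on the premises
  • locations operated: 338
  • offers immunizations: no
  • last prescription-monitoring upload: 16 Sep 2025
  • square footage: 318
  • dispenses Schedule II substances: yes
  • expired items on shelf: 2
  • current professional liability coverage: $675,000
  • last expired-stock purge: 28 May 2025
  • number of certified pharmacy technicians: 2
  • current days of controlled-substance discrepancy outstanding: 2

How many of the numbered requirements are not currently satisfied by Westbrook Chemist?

1. certified pharmacy technicians 2 ≥ 2 → met
2. refrigeration temperature log review 41 days ago vs limit 45 → met
3. board of pharmacy inspection 54 days ago vs limit 60 → met
4. expired items on shelf 2 ≤ 2 → met
5. patient counseling notice present → met
6. condition 'offers immunizations' does not hold → requirement n/a → met
7. condition 'dispenses Schedule II substances' holds; days of controlled-substance discrepancy outstanding 2 ≤ 9 → met
8. professional liability coverage $675,000 ≥ $625,000 → met
9. prescription-monitoring upload 57 days ago vs limit 60 → met
10. expired-stock purge 168 days ago vs limit 180 → met
Not met: 0 of 10

0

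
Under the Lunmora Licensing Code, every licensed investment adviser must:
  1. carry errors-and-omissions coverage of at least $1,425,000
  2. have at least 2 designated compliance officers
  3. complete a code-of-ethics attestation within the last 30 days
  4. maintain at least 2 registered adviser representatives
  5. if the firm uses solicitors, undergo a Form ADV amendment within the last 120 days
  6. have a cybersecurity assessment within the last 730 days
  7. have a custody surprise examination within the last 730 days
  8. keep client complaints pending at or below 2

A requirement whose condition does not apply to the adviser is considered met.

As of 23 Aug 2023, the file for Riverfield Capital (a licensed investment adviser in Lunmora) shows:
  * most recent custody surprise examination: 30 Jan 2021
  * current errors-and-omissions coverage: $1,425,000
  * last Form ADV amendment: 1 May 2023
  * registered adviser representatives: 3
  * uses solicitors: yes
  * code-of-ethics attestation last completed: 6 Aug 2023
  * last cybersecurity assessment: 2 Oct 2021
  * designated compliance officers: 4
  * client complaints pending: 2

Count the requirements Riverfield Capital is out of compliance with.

1. errors-and-omissions coverage $1,425,000 ≥ $1,425,000 → met
2. designated compliance officers 4 ≥ 2 → met
3. code-of-ethics attestation 17 days ago vs limit 30 → met
4. registered adviser representatives 3 ≥ 2 → met
5. condition 'uses solicitors' holds; Form ADV amendment 114 days ago vs limit 120 → met
6. cybersecurity assessment 690 days ago vs limit 730 → met
7. custody surprise examination 935 days ago vs limit 730 → not met
8. client complaints pending 2 ≤ 2 → met
Not met: 1 of 8

1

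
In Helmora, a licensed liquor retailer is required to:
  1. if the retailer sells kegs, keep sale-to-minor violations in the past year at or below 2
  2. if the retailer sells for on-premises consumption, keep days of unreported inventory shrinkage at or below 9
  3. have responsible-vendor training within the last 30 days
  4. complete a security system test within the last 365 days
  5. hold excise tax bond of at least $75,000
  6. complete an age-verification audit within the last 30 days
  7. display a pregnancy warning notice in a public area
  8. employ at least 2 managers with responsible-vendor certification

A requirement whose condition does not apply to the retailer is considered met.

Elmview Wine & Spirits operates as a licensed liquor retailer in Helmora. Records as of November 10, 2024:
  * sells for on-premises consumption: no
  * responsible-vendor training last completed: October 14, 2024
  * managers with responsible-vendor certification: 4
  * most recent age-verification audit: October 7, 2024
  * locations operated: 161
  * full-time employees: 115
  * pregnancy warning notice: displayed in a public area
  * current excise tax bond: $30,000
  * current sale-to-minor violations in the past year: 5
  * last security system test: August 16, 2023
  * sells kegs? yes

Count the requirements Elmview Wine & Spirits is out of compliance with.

4

1. condition 'sells kegs' holds; sale-to-minor violations in the past year 5 > 2 → not met
2. condition 'sells for on-premises consumption' does not hold → requirement n/a → met
3. responsible-vendor training 27 days ago vs limit 30 → met
4. security system test 452 days ago vs limit 365 → not met
5. excise tax bond $30,000 < $75,000 → not met
6. age-verification audit 34 days ago vs limit 30 → not met
7. pregnancy warning notice present → met
8. managers with responsible-vendor certification 4 ≥ 2 → met
Not met: 4 of 8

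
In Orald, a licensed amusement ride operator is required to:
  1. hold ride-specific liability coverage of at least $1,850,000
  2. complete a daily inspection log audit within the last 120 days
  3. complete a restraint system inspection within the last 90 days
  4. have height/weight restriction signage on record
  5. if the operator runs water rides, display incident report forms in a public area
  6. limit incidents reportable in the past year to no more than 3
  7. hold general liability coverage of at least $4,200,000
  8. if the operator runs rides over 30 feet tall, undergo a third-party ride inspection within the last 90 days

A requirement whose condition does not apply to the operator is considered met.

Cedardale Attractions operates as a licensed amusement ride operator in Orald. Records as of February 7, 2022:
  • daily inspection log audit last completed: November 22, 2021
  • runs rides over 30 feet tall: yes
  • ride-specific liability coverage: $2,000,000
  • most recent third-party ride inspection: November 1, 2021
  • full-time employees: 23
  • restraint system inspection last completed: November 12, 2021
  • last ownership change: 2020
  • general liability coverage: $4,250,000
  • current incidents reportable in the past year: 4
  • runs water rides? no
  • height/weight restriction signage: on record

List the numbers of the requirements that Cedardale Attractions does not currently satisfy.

1. ride-specific liability coverage $2,000,000 ≥ $1,850,000 → met
2. daily inspection log audit 77 days ago vs limit 120 → met
3. restraint system inspection 87 days ago vs limit 90 → met
4. height/weight restriction signage present → met
5. condition 'runs water rides' does not hold → requirement n/a → met
6. incidents reportable in the past year 4 > 3 → not met
7. general liability coverage $4,250,000 ≥ $4,200,000 → met
8. condition 'runs rides over 30 feet tall' holds; third-party ride inspection 98 days ago vs limit 90 → not met
Not met: 6, 8

6, 8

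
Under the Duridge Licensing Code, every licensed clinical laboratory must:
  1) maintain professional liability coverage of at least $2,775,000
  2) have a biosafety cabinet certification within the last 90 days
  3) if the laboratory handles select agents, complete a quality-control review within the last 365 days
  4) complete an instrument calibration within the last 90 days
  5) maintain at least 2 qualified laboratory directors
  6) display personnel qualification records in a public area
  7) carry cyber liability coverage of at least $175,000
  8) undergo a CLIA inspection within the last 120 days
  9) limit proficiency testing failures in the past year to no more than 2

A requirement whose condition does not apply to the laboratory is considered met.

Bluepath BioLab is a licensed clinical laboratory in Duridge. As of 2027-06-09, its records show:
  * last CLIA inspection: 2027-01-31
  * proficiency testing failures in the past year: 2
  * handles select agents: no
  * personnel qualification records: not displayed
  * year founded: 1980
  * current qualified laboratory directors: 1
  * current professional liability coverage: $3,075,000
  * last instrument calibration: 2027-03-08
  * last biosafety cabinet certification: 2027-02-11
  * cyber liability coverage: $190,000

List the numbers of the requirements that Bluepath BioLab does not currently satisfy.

2, 4, 5, 6, 8

1. professional liability coverage $3,075,000 ≥ $2,775,000 → met
2. biosafety cabinet certification 118 days ago vs limit 90 → not met
3. condition 'handles select agents' does not hold → requirement n/a → met
4. instrument calibration 93 days ago vs limit 90 → not met
5. qualified laboratory directors 1 < 2 → not met
6. personnel qualification records absent → not met
7. cyber liability coverage $190,000 ≥ $175,000 → met
8. CLIA inspection 129 days ago vs limit 120 → not met
9. proficiency testing failures in the past year 2 ≤ 2 → met
Not met: 2, 4, 5, 6, 8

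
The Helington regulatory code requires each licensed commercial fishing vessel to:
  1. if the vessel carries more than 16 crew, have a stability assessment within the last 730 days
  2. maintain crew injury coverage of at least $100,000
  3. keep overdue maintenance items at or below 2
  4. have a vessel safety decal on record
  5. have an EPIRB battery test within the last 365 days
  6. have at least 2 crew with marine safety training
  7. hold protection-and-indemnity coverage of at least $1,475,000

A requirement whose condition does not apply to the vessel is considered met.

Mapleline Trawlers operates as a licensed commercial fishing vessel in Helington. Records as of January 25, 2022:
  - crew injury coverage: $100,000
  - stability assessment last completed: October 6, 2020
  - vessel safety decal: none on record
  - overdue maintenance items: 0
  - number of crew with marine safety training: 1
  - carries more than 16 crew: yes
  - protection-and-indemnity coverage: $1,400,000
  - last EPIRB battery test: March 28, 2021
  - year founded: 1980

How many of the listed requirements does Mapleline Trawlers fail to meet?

1. condition 'carries more than 16 crew' holds; stability assessment 476 days ago vs limit 730 → met
2. crew injury coverage $100,000 ≥ $100,000 → met
3. overdue maintenance items 0 ≤ 2 → met
4. vessel safety decal absent → not met
5. EPIRB battery test 303 days ago vs limit 365 → met
6. crew with marine safety training 1 < 2 → not met
7. protection-and-indemnity coverage $1,400,000 < $1,475,000 → not met
Not met: 3 of 7

3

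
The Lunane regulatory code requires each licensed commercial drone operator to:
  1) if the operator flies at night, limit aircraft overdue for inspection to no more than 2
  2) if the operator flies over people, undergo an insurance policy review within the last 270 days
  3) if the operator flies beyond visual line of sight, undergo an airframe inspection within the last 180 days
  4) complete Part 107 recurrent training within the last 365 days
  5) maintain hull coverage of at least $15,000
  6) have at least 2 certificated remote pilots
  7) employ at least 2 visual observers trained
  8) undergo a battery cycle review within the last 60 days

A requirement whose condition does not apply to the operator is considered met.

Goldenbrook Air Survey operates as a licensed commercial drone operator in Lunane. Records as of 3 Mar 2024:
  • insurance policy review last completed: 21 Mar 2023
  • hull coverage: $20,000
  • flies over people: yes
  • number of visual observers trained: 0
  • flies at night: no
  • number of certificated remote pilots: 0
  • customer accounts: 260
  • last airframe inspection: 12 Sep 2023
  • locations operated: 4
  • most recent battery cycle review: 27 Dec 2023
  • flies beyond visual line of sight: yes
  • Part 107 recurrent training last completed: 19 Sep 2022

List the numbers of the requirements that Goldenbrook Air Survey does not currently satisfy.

1. condition 'flies at night' does not hold → requirement n/a → met
2. condition 'flies over people' holds; insurance policy review 348 days ago vs limit 270 → not met
3. condition 'flies beyond visual line of sight' holds; airframe inspection 173 days ago vs limit 180 → met
4. Part 107 recurrent training 531 days ago vs limit 365 → not met
5. hull coverage $20,000 ≥ $15,000 → met
6. certificated remote pilots 0 < 2 → not met
7. visual observers trained 0 < 2 → not met
8. battery cycle review 67 days ago vs limit 60 → not met
Not met: 2, 4, 6, 7, 8

2, 4, 6, 7, 8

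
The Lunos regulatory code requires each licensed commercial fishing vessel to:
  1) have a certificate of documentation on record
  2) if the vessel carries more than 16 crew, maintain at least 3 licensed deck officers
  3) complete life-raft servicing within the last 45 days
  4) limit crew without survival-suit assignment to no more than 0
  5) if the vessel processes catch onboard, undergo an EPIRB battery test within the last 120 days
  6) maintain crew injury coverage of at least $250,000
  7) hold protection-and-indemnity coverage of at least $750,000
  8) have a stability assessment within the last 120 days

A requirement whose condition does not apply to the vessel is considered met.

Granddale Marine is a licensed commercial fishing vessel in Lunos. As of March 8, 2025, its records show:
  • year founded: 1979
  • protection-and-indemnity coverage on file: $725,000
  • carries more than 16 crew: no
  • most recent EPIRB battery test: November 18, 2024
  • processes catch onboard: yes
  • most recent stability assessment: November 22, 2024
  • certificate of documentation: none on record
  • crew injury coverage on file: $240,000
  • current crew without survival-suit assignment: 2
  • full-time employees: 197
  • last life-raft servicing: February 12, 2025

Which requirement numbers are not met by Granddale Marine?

1. certificate of documentation absent → not met
2. condition 'carries more than 16 crew' does not hold → requirement n/a → met
3. life-raft servicing 24 days ago vs limit 45 → met
4. crew without survival-suit assignment 2 > 0 → not met
5. condition 'processes catch onboard' holds; EPIRB battery test 110 days ago vs limit 120 → met
6. crew injury coverage $240,000 < $250,000 → not met
7. protection-and-indemnity coverage $725,000 < $750,000 → not met
8. stability assessment 106 days ago vs limit 120 → met
Not met: 1, 4, 6, 7

1, 4, 6, 7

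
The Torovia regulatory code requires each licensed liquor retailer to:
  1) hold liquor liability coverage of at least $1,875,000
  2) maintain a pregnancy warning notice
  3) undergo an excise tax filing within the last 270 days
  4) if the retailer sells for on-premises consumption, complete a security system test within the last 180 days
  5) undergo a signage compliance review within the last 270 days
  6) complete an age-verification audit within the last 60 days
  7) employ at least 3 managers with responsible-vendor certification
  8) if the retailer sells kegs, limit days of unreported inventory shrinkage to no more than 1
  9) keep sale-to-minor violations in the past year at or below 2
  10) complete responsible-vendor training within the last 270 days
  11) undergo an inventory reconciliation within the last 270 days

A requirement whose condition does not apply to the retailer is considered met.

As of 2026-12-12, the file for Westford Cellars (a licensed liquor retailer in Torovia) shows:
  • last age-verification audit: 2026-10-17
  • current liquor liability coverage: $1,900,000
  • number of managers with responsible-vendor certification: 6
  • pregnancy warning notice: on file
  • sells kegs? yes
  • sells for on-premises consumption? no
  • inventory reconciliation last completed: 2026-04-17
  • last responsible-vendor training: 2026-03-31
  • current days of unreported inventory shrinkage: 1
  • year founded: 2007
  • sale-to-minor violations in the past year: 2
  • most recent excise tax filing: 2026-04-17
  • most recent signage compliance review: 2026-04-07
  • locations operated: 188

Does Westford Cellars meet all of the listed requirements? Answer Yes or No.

Yes

1. liquor liability coverage $1,900,000 ≥ $1,875,000 → met
2. pregnancy warning notice present → met
3. excise tax filing 239 days ago vs limit 270 → met
4. condition 'sells for on-premises consumption' does not hold → requirement n/a → met
5. signage compliance review 249 days ago vs limit 270 → met
6. age-verification audit 56 days ago vs limit 60 → met
7. managers with responsible-vendor certification 6 ≥ 3 → met
8. condition 'sells kegs' holds; days of unreported inventory shrinkage 1 ≤ 1 → met
9. sale-to-minor violations in the past year 2 ≤ 2 → met
10. responsible-vendor training 256 days ago vs limit 270 → met
11. inventory reconciliation 239 days ago vs limit 270 → met
All met.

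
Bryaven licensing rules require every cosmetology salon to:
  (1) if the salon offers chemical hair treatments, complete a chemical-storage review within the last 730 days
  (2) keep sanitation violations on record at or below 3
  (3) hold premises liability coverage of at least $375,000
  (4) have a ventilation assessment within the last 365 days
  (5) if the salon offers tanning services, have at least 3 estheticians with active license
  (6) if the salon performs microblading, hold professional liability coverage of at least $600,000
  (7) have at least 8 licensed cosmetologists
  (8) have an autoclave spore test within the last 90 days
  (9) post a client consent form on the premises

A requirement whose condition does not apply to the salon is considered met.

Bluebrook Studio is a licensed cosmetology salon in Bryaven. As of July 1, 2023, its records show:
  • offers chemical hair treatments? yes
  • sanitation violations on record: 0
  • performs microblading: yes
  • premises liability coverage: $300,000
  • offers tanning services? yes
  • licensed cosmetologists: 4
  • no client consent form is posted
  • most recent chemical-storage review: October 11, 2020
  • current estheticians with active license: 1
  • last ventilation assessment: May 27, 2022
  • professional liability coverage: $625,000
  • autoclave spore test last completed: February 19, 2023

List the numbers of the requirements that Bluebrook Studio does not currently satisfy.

1. condition 'offers chemical hair treatments' holds; chemical-storage review 993 days ago vs limit 730 → not met
2. sanitation violations on record 0 ≤ 3 → met
3. premises liability coverage $300,000 < $375,000 → not met
4. ventilation assessment 400 days ago vs limit 365 → not met
5. condition 'offers tanning services' holds; estheticians with active license 1 < 3 → not met
6. condition 'performs microblading' holds; professional liability coverage $625,000 ≥ $600,000 → met
7. licensed cosmetologists 4 < 8 → not met
8. autoclave spore test 132 days ago vs limit 90 → not met
9. client consent form absent → not met
Not met: 1, 3, 4, 5, 7, 8, 9

1, 3, 4, 5, 7, 8, 9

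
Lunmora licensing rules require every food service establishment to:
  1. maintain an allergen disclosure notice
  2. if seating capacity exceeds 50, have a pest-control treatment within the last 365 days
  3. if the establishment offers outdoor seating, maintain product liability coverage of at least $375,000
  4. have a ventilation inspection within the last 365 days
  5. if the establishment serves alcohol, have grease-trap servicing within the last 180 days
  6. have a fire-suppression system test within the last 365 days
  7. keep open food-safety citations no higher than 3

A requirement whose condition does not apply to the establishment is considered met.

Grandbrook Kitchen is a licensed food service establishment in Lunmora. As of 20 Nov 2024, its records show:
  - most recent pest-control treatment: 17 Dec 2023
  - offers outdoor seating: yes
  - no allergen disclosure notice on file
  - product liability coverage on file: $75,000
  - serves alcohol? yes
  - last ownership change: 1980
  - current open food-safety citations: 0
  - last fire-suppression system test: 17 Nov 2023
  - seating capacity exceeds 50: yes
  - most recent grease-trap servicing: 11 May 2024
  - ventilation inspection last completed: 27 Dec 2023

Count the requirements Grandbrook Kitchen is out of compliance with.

4

1. allergen disclosure notice absent → not met
2. condition 'seating capacity exceeds 50' holds; pest-control treatment 339 days ago vs limit 365 → met
3. condition 'offers outdoor seating' holds; product liability coverage $75,000 < $375,000 → not met
4. ventilation inspection 329 days ago vs limit 365 → met
5. condition 'serves alcohol' holds; grease-trap servicing 193 days ago vs limit 180 → not met
6. fire-suppression system test 369 days ago vs limit 365 → not met
7. open food-safety citations 0 ≤ 3 → met
Not met: 4 of 7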